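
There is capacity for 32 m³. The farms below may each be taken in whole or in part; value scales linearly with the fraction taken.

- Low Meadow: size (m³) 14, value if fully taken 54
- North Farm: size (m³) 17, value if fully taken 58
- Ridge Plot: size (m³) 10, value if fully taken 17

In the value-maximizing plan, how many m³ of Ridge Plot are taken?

1

Sort by value density: Low Meadow 54/14≈3.86, North Farm 58/17≈3.41, Ridge Plot 17/10≈1.7.
Take all of Low Meadow (14 m³, value 54) → 18 m³ left.
All 17 m³ of North Farm fit (value 58) → 1 remain.
1 m³ left: a 1/10 share of Ridge Plot gives 17×1/10 = 1.7.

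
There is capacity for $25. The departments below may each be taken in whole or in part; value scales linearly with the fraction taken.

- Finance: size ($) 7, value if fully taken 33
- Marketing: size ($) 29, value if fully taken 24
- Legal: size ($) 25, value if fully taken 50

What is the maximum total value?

69

Rank by value-to-size ratio: Finance 33/7≈4.71, Legal 50/25≈2, Marketing 24/29≈0.828.
Take all of Finance (7 $, value 33) ; 18 $ left.
Fill the last 18 $ with part of Legal: 18/25 of it earns 36.
Total value = 69.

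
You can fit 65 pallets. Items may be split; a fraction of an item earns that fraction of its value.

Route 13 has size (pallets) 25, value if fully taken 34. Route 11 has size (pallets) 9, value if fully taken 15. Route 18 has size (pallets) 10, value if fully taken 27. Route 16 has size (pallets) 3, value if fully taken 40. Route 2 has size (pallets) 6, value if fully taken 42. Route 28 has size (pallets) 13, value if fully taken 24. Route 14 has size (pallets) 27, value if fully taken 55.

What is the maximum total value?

Rank by value-to-size ratio: Route 16 40/3≈13.3, Route 2 42/6≈7, Route 18 27/10≈2.7, Route 14 55/27≈2.04, Route 28 24/13≈1.85, Route 11 15/9≈1.67, Route 13 34/25≈1.36.
Route 16: take in full, 3 pallets for value 40 ; 62 left.
All 6 pallets of Route 2 fit (value 42) ; 56 remain.
All 10 pallets of Route 18 fit (value 27) ; 46 remain.
All 27 pallets of Route 14 fit (value 55) ; 19 remain.
All 13 pallets of Route 28 fit (value 24) ; 6 remain.
6 pallets left: a 6/9 share of Route 11 gives 15×6/9 = 10.
Total value = 198.

198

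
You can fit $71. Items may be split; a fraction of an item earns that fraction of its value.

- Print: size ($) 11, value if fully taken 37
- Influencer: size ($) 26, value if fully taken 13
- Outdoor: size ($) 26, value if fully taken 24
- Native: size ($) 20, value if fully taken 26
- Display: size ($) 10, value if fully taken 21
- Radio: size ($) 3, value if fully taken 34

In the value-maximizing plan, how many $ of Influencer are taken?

Rank by value-to-size ratio: Radio 34/3≈11.3, Print 37/11≈3.36, Display 21/10≈2.1, Native 26/20≈1.3, Outdoor 24/26≈0.923, Influencer 13/26≈0.5.
All 3 $ of Radio fit (value 34) ; 68 remain.
Take all of Print (11 $, value 37) ; 57 $ left.
Take all of Display (10 $, value 21) ; 47 $ left.
All 20 $ of Native fit (value 26) ; 27 remain.
All 26 $ of Outdoor fit (value 24) ; 1 remain.
1 $ left: a 1/26 share of Influencer gives 13×1/26 = 0.5.

1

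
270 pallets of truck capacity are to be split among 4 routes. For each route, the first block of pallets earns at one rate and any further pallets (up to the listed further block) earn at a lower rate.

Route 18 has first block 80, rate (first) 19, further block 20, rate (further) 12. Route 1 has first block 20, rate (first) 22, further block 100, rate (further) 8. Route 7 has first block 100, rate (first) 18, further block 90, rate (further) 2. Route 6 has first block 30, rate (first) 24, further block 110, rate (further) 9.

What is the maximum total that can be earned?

4900

Treat each block as its own option and order by rate: Route 6/T1 24 > Route 1/T1 22 > Route 18/T1 19 > Route 7/T1 18 > Route 18/T2 12 > Route 6/T2 9 > Route 1/T2 8 > Route 7/T2 2.
Route 6/T1 (24): +30 — 240 left.
Route 1/T1 (22): +20 — 220 left.
Route 18/T1 (19): +80 — 140 left.
Fill Route 7 T1 block (100 at 18) — 40 left.
Route 18/T2 (12): +20 — 20 left.
20 remain; put them into Route 6 T2 at 9.
Total = 24×30 + 22×20 + 19×80 + 18×100 + 12×20 + 9×20 = 4900.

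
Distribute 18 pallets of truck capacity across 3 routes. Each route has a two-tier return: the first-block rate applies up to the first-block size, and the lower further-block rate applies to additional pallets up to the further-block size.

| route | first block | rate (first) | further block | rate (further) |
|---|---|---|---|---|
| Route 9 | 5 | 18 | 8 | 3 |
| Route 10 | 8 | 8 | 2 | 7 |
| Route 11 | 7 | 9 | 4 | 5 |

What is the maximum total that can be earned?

Treat each block as its own option and order by rate: Route 9/T1 18 > Route 11/T1 9 > Route 10/T1 8 > Route 10/T2 7 > Route 11/T2 5 > Route 9/T2 3.
Route 9 T1 at 18: fill all 5 → 13 left.
Route 11 T1 at 9: fill all 7 → 6 left.
Route 10/T1: +6 of 8 at 8; pool empty.
Total = 18×5 + 9×7 + 8×6 = 201.

201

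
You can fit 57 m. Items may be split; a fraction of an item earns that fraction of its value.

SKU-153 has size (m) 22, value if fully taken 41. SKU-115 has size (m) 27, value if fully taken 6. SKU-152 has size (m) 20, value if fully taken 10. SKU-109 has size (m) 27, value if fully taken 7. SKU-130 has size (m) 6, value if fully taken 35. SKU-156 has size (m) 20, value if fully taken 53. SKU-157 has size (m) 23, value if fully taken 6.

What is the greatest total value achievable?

Best value per unit of size first: SKU-130 35/6≈5.83, SKU-156 53/20≈2.65, SKU-153 41/22≈1.86, SKU-152 10/20≈0.5, SKU-157 6/23≈0.261, SKU-109 7/27≈0.259, SKU-115 6/27≈0.222.
SKU-130: take in full, 6 m for value 35 ; 51 left.
SKU-156: take in full, 20 m for value 53 ; 31 left.
SKU-153: take in full, 22 m for value 41 ; 9 left.
Only 9 m remain; take 9/20 of SKU-152 for value 10×9/20 = 4.5.
Total value = 133.5.

133.5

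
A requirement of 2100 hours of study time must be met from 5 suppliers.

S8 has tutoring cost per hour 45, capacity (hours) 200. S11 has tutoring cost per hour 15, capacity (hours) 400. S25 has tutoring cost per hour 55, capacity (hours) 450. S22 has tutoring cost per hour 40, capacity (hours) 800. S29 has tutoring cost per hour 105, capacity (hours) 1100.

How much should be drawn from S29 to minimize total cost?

Use suppliers in increasing cost order.
S11 (15): use full 400 — 1700 hours to go.
Take 800 from S22 at 40 — need 900 more.
S8 at 45: take all 200 hours — 700 still needed.
S25 (55): use full 450 — 250 hours to go.
S29 (105): take the remaining 250 — done.

250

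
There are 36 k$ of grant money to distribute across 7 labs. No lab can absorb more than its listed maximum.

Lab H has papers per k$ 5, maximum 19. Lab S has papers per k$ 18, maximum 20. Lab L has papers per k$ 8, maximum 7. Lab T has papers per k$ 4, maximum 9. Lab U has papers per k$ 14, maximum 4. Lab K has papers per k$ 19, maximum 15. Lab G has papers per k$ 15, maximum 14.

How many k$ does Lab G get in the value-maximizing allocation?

Highest papers per k$ first: Lab K 19 > Lab S 18 > Lab G 15 > Lab U 14 > Lab L 8 > Lab H 5 > Lab T 4.
Lab K takes 15 to reach its cap of 15 → 21 left.
Lab S: +20 to 20 (cap) → 1 left.
Lab G: +1 (room for 14) → 1. Pool exhausted.

1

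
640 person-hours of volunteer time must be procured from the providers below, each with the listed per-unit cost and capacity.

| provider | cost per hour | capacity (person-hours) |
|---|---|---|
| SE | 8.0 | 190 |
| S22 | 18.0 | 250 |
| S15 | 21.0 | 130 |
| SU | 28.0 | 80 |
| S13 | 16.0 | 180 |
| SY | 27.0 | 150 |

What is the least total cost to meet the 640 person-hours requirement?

Fill from the cheapest provider first.
Take 190 from SE at 8.0 ; need 450 more.
Take 180 from S13 at 16.0 ; need 270 more.
S22 (18.0): use full 250 ; 20 person-hours to go.
S15 at 21.0: take 20 of its 130 ; requirement met.
SY, SU: unused.
Cost = 190×8.0 + 180×16.0 + 250×18.0 + 20×21.0 = 9320.

9320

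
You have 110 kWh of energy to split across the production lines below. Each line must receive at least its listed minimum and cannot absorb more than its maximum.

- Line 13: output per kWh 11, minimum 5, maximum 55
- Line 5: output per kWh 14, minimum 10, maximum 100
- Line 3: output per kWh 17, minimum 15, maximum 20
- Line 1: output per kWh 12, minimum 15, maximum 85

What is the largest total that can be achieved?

Meeting every minimum uses 5+10+15+15 = 45 kWh, leaving 65.
Highest output per kWh first: Line 3 17 > Line 5 14 > Line 1 12 > Line 13 11.
Give Line 3 5 more to hit its cap of 20 — 60 left.
Line 5 has room for 90 more but only 60 remain, so it gets 70.
Total = 11×5 + 14×70 + 17×20 + 12×15 = 1555.

1555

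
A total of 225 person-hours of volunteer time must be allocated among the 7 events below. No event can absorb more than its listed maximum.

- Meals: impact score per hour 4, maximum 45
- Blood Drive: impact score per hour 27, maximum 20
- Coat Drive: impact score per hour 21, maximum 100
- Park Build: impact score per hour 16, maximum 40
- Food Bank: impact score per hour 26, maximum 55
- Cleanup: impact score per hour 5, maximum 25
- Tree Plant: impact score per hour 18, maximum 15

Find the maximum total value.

4900

Highest impact score per hour first: Blood Drive 27 > Food Bank 26 > Coat Drive 21 > Tree Plant 18 > Park Build 16 > Cleanup 5 > Meals 4.
Blood Drive: +20 to 20 (cap) — 205 left.
Give Food Bank 55 to hit its cap of 55 — 150 left.
Coat Drive: +100 to 100 (cap) — 50 left.
Tree Plant: +15 to 15 (cap) — 35 left.
Park Build has room for 40 but only 35 remain, so it gets 35.
Total = 27×20 + 21×100 + 16×35 + 26×55 + 18×15 = 4900.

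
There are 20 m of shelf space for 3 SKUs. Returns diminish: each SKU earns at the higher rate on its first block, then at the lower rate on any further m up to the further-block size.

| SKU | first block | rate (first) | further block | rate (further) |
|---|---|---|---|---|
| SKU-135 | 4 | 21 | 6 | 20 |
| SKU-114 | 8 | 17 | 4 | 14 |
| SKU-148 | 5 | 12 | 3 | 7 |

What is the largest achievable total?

368

Treat each block as its own option and order by rate: SKU-135/tier1 21 > SKU-135/tier2 20 > SKU-114/tier1 17 > SKU-114/tier2 14 > SKU-148/tier1 12 > SKU-148/tier2 7.
SKU-135/tier1 (21): +4 → 16 left.
Fill SKU-135 tier2 block (6 at 20) → 10 left.
Fill SKU-114 tier1 block (8 at 17) → 2 left.
SKU-114/tier2: +2 of 4 at 14; pool empty.
Total = 21×4 + 20×6 + 17×8 + 14×2 = 368.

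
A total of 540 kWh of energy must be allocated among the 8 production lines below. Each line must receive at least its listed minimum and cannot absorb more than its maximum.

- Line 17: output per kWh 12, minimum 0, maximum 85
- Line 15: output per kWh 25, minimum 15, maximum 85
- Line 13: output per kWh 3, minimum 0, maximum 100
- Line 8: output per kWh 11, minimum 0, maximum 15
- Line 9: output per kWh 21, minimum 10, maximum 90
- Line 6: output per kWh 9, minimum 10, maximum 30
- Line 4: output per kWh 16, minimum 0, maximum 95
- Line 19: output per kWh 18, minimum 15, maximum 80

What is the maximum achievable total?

8610

Meeting every minimum uses 0+15+0+0+10+10+0+15 = 50 kWh, leaving 490.
Order the production lines by output per kWh: Line 15 25 > Line 9 21 > Line 19 18 > Line 4 16 > Line 17 12 > Line 8 11 > Line 6 9 > Line 13 3.
Give Line 15 70 more to hit its cap of 85 ; 420 left.
Give Line 9 80 more to hit its cap of 90 ; 340 left.
Line 19: +65 to 80 (cap) ; 275 left.
Give Line 4 95 more to hit its cap of 95 ; 180 left.
Give Line 17 85 more to hit its cap of 85 ; 95 left.
Line 8: +15 to 15 (cap) ; 80 left.
Give Line 6 20 more to hit its cap of 30 ; 60 left.
Line 13 has room for 100 more but only 60 remain, so it gets 60.
Total = 12×85 + 25×85 + 3×60 + 11×15 + 21×90 + 9×30 + 16×95 + 18×80 = 8610.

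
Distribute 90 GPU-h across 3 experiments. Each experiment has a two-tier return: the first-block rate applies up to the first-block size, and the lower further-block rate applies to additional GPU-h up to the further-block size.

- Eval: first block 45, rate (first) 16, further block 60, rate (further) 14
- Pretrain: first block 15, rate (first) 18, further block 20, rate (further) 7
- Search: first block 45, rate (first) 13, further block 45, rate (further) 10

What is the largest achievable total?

Rank every tier by rate: Pretrain/tier1 18 > Eval/tier1 16 > Eval/tier2 14 > Search/tier1 13 > Search/tier2 10 > Pretrain/tier2 7.
Pretrain tier1 at 18: fill all 15 ; 75 left.
Fill Eval tier1 block (45 at 16) ; 30 left.
30 remain; put them into Eval tier2 at 14.
Total = 18×15 + 16×45 + 14×30 = 1410.

1410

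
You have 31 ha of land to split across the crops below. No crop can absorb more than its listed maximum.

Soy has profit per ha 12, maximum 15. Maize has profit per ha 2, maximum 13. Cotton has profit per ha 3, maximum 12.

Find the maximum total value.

224

Highest profit per ha first: Soy 12 > Cotton 3 > Maize 2.
Soy: +15 to 15 (cap) — 16 left.
Cotton: +12 to 12 (cap) — 4 left.
Maize has room for 13 but only 4 remain, so it gets 4.
Total = 12×15 + 2×4 + 3×12 = 224.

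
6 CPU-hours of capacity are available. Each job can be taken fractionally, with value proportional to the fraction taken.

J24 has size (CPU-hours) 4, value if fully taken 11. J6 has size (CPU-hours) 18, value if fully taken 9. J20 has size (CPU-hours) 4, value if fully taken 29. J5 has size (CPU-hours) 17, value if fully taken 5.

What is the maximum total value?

Rank by value-to-size ratio: J20 29/4≈7.25, J24 11/4≈2.75, J6 9/18≈0.5, J5 5/17≈0.294.
All 4 CPU-hours of J20 fit (value 29) → 2 remain.
2 CPU-hours left: a 2/4 share of J24 gives 11×2/4 = 5.5.
Total value = 34.5.

34.5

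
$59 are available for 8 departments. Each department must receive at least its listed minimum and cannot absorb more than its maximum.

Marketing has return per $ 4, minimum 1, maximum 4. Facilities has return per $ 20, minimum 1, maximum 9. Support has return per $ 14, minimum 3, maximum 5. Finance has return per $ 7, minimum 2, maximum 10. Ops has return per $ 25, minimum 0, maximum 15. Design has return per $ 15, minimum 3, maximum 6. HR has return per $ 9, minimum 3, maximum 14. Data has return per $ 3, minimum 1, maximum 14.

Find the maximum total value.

904

Meeting every minimum uses 1+1+3+2+0+3+3+1 = 14 $, leaving 45.
Highest return per $ first: Ops 25 > Facilities 20 > Design 15 > Support 14 > HR 9 > Finance 7 > Marketing 4 > Data 3.
Give Ops 15 more to hit its cap of 15 — 30 left.
Facilities: +8 to 9 (cap) — 22 left.
Give Design 3 more to hit its cap of 6 — 19 left.
Support takes 2 more to reach its cap of 5 — 17 left.
HR takes 11 more to reach its cap of 14 — 6 left.
Finance has room for 8 more but only 6 remain, so it gets 8.
Total = 4×1 + 20×9 + 14×5 + 7×8 + 25×15 + 15×6 + 9×14 + 3×1 = 904.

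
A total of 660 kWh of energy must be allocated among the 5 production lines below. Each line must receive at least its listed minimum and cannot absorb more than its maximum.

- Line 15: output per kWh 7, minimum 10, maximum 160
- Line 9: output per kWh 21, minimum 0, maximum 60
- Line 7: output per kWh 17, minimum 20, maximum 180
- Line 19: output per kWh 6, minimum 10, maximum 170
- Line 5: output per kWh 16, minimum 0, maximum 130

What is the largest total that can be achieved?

8300

Meeting every minimum uses 10+0+20+10+0 = 40 kWh, leaving 620.
Highest output per kWh first: Line 9 21 > Line 7 17 > Line 5 16 > Line 15 7 > Line 19 6.
Give Line 9 60 more to hit its cap of 60 → 560 left.
Give Line 7 160 more to hit its cap of 180 → 400 left.
Give Line 5 130 more to hit its cap of 130 → 270 left.
Give Line 15 150 more to hit its cap of 160 → 120 left.
Line 19: +120 (room for 160) → 130. Pool exhausted.
Total = 7×160 + 21×60 + 17×180 + 6×130 + 16×130 = 8300.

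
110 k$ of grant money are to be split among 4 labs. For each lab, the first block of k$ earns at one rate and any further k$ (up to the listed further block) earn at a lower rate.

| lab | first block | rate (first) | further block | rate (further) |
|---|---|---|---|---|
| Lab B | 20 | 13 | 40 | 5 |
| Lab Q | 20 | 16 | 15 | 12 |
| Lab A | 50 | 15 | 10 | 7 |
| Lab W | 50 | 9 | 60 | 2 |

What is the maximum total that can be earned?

1555

Treat each block as its own option and order by rate: Lab Q/T1 16 > Lab A/T1 15 > Lab B/T1 13 > Lab Q/T2 12 > Lab W/T1 9 > Lab A/T2 7 > Lab B/T2 5 > Lab W/T2 2.
Lab Q/T1 (16): +20 → 90 left.
Lab A T1 at 15: fill all 50 → 40 left.
Lab B T1 at 13: fill all 20 → 20 left.
Lab Q T2 at 12: fill all 15 → 5 left.
5 remain; put them into Lab W T1 at 9.
Total = 16×20 + 15×50 + 13×20 + 12×15 + 9×5 = 1555.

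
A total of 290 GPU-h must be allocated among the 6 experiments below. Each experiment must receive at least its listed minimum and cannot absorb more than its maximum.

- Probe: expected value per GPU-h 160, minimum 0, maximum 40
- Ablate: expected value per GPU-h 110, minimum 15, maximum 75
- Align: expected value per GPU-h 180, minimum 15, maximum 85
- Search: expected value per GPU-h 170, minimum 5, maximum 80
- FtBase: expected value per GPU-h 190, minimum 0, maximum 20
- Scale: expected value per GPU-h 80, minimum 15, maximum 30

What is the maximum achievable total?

45800

Meeting every minimum uses 0+15+15+5+0+15 = 50 GPU-h, leaving 240.
Highest expected value per GPU-h first: FtBase 190 > Align 180 > Search 170 > Probe 160 > Ablate 110 > Scale 80.
FtBase: +20 to 20 (cap) ; 220 left.
Give Align 70 more to hit its cap of 85 ; 150 left.
Search takes 75 more to reach its cap of 80 ; 75 left.
Give Probe 40 more to hit its cap of 40 ; 35 left.
Ablate has room for 60 more but only 35 remain, so it gets 50.
Total = 160×40 + 110×50 + 180×85 + 170×80 + 190×20 + 80×15 = 45800.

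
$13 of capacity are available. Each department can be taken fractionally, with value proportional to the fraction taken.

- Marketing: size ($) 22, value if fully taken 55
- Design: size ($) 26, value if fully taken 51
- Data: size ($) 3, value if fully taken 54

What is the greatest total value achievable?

Rank by value-to-size ratio: Data 54/3≈18, Marketing 55/22≈2.5, Design 51/26≈1.96.
Take all of Data (3 $, value 54) → 10 $ left.
Only 10 $ remain; take 10/22 of Marketing for value 55×10/22 = 25.
Total value = 79.

79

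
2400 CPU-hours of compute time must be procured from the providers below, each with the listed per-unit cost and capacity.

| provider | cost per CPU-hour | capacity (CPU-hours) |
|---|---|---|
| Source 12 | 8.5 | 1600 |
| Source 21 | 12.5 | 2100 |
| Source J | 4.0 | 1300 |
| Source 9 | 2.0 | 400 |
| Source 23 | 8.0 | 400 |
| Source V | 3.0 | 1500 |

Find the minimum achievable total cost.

Use providers in increasing cost order.
Source 9 at 2.0: take all 400 CPU-hours → 2000 still needed.
Source V at 3.0: take all 1500 CPU-hours → 500 still needed.
Source J (4.0): take the remaining 500 → done.
Source 23, Source 12, Source 21: unused.
Cost = 400×2.0 + 1500×3.0 + 500×4.0 = 7300.

7300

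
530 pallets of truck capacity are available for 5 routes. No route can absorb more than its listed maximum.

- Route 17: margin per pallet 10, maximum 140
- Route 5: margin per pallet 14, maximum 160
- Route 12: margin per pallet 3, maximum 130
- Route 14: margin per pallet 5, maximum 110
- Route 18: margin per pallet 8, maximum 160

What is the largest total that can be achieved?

5270

Highest margin per pallet first: Route 5 14 > Route 17 10 > Route 18 8 > Route 14 5 > Route 12 3.
Give Route 5 160 to hit its cap of 160 — 370 left.
Route 17 takes 140 to reach its cap of 140 — 230 left.
Route 18 takes 160 to reach its cap of 160 — 70 left.
Only 70 left; Route 14 takes them to reach 70.
Total = 10×140 + 14×160 + 5×70 + 8×160 = 5270.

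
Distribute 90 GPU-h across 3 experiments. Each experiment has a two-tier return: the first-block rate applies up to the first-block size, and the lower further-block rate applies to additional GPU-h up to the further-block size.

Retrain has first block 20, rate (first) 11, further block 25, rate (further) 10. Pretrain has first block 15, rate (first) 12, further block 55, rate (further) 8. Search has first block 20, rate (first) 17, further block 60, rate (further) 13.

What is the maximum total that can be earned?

Rank every tier by rate: Search/T1 17 > Search/T2 13 > Pretrain/T1 12 > Retrain/T1 11 > Retrain/T2 10 > Pretrain/T2 8.
Search/T1 (17): +20 → 70 left.
Search T2 at 13: fill all 60 → 10 left.
Pretrain/T1: +10 of 15 at 12; pool empty.
Total = 17×20 + 13×60 + 12×10 = 1240.

1240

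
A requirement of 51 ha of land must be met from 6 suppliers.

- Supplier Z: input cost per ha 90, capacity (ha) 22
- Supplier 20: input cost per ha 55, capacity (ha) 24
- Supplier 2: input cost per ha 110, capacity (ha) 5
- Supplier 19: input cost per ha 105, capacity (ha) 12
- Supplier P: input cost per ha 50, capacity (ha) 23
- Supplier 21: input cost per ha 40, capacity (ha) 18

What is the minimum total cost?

Fill from the cheapest supplier first.
Supplier 21 at 40: take all 18 ha ; 33 still needed.
Take 23 from Supplier P at 50 ; need 10 more.
Take 10 from Supplier 20 at 55 to finish.
Supplier Z, Supplier 19, Supplier 2: unused.
Cost = 18×40 + 23×50 + 10×55 = 2420.

2420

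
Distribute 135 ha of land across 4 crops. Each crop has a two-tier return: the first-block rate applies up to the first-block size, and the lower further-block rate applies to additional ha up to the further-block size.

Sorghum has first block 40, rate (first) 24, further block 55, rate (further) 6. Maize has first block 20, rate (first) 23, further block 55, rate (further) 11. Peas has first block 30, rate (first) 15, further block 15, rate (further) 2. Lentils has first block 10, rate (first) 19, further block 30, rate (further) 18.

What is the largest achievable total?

2655

Order all 8 blocks by rate: Sorghum/first 24 > Maize/first 23 > Lentils/first 19 > Lentils/second 18 > Peas/first 15 > Maize/second 11 > Sorghum/second 6 > Peas/second 2.
Fill Sorghum first block (40 at 24) — 95 left.
Maize/first (23): +20 — 75 left.
Fill Lentils first block (10 at 19) — 65 left.
Fill Lentils second block (30 at 18) — 35 left.
Peas/first (15): +30 — 5 left.
5 remain; put them into Maize second at 11.
Total = 24×40 + 23×20 + 19×10 + 18×30 + 15×30 + 11×5 = 2655.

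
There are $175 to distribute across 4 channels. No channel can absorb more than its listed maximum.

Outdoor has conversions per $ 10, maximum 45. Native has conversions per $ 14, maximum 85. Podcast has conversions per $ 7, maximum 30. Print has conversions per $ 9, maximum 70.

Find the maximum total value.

Order the channels by conversions per $: Native 14 > Outdoor 10 > Print 9 > Podcast 7.
Give Native 85 to hit its cap of 85 ; 90 left.
Outdoor: +45 to 45 (cap) ; 45 left.
Print: +45 (room for 70) → 45. Pool exhausted.
Total = 10×45 + 14×85 + 9×45 = 2045.

2045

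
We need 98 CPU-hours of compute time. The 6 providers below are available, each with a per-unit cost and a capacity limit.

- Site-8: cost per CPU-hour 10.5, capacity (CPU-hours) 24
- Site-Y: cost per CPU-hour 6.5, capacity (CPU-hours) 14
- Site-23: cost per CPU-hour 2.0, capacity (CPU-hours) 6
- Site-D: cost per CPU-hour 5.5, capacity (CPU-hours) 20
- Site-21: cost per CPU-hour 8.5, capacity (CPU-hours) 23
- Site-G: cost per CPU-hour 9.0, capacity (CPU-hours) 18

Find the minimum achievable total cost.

Cheapest first:
Take 6 from Site-23 at 2.0 — need 92 more.
Site-D at 5.5: take all 20 CPU-hours — 72 still needed.
Site-Y at 6.5: take all 14 CPU-hours — 58 still needed.
Site-21 at 8.5: take all 23 CPU-hours — 35 still needed.
Site-G (9.0): use full 18 — 17 CPU-hours to go.
Take 17 from Site-8 at 10.5 to finish.
Cost = 6×2.0 + 20×5.5 + 14×6.5 + 23×8.5 + 18×9.0 + 17×10.5 = 749.

749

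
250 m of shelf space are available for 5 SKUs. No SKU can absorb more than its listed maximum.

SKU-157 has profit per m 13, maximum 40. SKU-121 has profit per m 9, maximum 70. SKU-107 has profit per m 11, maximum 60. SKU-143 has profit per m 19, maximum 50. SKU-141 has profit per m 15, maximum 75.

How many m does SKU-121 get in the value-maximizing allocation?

Order the SKUs by profit per m: SKU-143 19 > SKU-141 15 > SKU-157 13 > SKU-107 11 > SKU-121 9.
SKU-143 takes 50 to reach its cap of 50 — 200 left.
SKU-141: +75 to 75 (cap) — 125 left.
Give SKU-157 40 to hit its cap of 40 — 85 left.
SKU-107: +60 to 60 (cap) — 25 left.
SKU-121: +25 (room for 70) → 25. Pool exhausted.

25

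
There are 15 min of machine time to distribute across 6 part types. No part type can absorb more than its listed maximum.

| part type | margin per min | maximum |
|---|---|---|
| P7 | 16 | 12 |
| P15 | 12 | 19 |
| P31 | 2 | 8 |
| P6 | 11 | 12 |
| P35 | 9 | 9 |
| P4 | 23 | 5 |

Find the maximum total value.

275

Rank by margin per min: P4 23 > P7 16 > P15 12 > P6 11 > P35 9 > P31 2.
P4 takes 5 to reach its cap of 5 → 10 left.
P7: +10 (room for 12) → 10. Pool exhausted.
Total = 16×10 + 23×5 = 275.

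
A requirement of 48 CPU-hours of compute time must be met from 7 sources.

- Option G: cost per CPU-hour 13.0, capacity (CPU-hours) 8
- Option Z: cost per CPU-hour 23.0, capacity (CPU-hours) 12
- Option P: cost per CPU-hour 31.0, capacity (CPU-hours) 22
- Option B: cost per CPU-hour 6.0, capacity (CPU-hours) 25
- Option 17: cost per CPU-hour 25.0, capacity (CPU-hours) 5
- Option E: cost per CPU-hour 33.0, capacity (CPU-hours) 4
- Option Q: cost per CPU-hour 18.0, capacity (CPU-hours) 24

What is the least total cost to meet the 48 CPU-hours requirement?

Fill from the cheapest source first.
Option B at 6.0: take all 25 CPU-hours ; 23 still needed.
Option G at 13.0: take all 8 CPU-hours ; 15 still needed.
Option Q (18.0): take the remaining 15 ; done.
Option Z, Option 17, Option P, Option E: unused.
Cost = 25×6.0 + 8×13.0 + 15×18.0 = 524.

524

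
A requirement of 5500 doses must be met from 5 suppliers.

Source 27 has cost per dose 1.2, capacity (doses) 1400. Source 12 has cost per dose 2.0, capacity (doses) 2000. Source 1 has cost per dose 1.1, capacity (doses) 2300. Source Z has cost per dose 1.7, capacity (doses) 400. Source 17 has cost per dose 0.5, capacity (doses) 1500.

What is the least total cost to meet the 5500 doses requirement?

Fill from the cheapest supplier first.
Source 17 at 0.5: take all 1500 doses ; 4000 still needed.
Take 2300 from Source 1 at 1.1 ; need 1700 more.
Take 1400 from Source 27 at 1.2 ; need 300 more.
Source Z at 1.7: take 300 of its 400 ; requirement met.
Source 12: unused.
Cost = 1500×0.5 + 2300×1.1 + 1400×1.2 + 300×1.7 = 5470.

5470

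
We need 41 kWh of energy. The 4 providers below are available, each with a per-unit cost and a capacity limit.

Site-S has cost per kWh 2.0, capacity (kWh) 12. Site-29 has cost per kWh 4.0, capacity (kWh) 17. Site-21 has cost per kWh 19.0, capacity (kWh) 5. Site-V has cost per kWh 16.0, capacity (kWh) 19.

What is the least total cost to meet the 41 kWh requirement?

Cheapest first:
Site-S at 2.0: take all 12 kWh ; 29 still needed.
Take 17 from Site-29 at 4.0 ; need 12 more.
Site-V at 16.0: take 12 of its 19 ; requirement met.
Site-21: unused.
Cost = 12×2.0 + 17×4.0 + 12×16.0 = 284.

284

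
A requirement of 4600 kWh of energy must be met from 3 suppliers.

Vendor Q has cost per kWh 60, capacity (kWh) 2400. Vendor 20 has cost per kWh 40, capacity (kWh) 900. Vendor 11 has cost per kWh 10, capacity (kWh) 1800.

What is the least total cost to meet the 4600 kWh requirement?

168000

Use suppliers in increasing cost order.
Take 1800 from Vendor 11 at 10 — need 2800 more.
Take 900 from Vendor 20 at 40 — need 1900 more.
Vendor Q (60): take the remaining 1900 — done.
Cost = 1800×10 + 900×40 + 1900×60 = 168000.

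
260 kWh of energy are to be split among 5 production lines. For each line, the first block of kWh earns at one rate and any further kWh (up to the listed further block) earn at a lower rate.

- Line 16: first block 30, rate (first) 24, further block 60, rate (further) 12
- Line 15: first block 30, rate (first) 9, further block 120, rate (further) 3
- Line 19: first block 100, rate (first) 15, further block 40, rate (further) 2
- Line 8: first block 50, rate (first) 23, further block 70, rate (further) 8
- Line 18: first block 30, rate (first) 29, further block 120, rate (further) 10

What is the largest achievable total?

Treat each block as its own option and order by rate: Line 18/tier1 29 > Line 16/tier1 24 > Line 8/tier1 23 > Line 19/tier1 15 > Line 16/tier2 12 > Line 18/tier2 10 > Line 15/tier1 9 > Line 8/tier2 8 > Line 15/tier2 3 > Line 19/tier2 2.
Line 18/tier1 (29): +30 — 230 left.
Line 16/tier1 (24): +30 — 200 left.
Line 8/tier1 (23): +50 — 150 left.
Fill Line 19 tier1 block (100 at 15) — 50 left.
50 remain; put them into Line 16 tier2 at 12.
Total = 29×30 + 24×30 + 23×50 + 15×100 + 12×50 = 4840.

4840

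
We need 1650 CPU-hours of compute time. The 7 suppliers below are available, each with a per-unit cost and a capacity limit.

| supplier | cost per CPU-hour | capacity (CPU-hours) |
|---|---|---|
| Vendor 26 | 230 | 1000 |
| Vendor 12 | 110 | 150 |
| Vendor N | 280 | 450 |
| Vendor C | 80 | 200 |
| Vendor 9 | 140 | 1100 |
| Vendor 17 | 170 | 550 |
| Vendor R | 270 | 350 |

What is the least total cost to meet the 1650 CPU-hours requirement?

Use suppliers in increasing cost order.
Take 200 from Vendor C at 80 — need 1450 more.
Vendor 12 at 110: take all 150 CPU-hours — 1300 still needed.
Vendor 9 at 140: take all 1100 CPU-hours — 200 still needed.
Vendor 17 (170): take the remaining 200 — done.
Vendor 26, Vendor R, Vendor N: unused.
Cost = 200×80 + 150×110 + 1100×140 + 200×170 = 220500.

220500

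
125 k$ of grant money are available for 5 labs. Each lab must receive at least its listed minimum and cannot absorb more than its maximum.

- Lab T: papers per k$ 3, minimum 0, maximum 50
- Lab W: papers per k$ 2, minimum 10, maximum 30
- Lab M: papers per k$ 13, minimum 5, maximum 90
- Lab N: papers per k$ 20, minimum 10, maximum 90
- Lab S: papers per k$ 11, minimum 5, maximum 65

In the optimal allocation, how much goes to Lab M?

Meeting every minimum uses 0+10+5+10+5 = 30 k$, leaving 95.
Highest papers per k$ first: Lab N 20 > Lab M 13 > Lab S 11 > Lab T 3 > Lab W 2.
Lab N: +80 to 90 (cap) ; 15 left.
Lab M has room for 85 more but only 15 remain, so it gets 20.

20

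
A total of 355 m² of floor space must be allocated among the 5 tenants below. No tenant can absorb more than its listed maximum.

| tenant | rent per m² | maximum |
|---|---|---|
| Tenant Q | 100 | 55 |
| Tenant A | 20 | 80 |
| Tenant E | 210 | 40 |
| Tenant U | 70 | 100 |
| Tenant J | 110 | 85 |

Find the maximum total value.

Highest rent per m² first: Tenant E 210 > Tenant J 110 > Tenant Q 100 > Tenant U 70 > Tenant A 20.
Tenant E: +40 to 40 (cap) → 315 left.
Tenant J: +85 to 85 (cap) → 230 left.
Tenant Q: +55 to 55 (cap) → 175 left.
Tenant U takes 100 to reach its cap of 100 → 75 left.
Tenant A has room for 80 but only 75 remain, so it gets 75.
Total = 100×55 + 20×75 + 210×40 + 70×100 + 110×85 = 31750.

31750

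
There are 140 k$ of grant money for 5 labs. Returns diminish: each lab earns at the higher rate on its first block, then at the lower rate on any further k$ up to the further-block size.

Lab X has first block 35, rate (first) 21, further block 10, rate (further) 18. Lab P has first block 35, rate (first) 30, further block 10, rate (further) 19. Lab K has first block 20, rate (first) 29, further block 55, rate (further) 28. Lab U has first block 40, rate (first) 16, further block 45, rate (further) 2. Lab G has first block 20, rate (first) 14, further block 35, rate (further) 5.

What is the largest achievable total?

Rank every tier by rate: Lab P/T1 30 > Lab K/T1 29 > Lab K/T2 28 > Lab X/T1 21 > Lab P/T2 19 > Lab X/T2 18 > Lab U/T1 16 > Lab G/T1 14 > Lab G/T2 5 > Lab U/T2 2.
Lab P/T1 (30): +35 — 105 left.
Lab K T1 at 29: fill all 20 — 85 left.
Fill Lab K T2 block (55 at 28) — 30 left.
Lab X T1 at 21: only 30 left, fill 30.
Total = 30×35 + 29×20 + 28×55 + 21×30 = 3800.

3800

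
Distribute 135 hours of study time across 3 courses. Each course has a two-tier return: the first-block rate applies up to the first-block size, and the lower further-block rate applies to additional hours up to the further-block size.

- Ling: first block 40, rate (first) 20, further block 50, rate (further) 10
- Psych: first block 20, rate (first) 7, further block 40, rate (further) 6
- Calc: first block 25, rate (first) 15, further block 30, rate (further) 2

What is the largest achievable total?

Treat each block as its own option and order by rate: Ling/first 20 > Calc/first 15 > Ling/second 10 > Psych/first 7 > Psych/second 6 > Calc/second 2.
Fill Ling first block (40 at 20) ; 95 left.
Calc first at 15: fill all 25 ; 70 left.
Ling/second (10): +50 ; 20 left.
Psych/first (7): +20 ; 0 left.
Total = 20×40 + 15×25 + 10×50 + 7×20 = 1815.

1815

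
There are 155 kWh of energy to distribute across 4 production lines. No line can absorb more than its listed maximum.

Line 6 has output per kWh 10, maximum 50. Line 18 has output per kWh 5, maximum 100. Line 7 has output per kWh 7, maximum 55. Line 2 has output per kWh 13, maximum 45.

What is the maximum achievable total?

1495

Order the production lines by output per kWh: Line 2 13 > Line 6 10 > Line 7 7 > Line 18 5.
Line 2: +45 to 45 (cap) ; 110 left.
Give Line 6 50 to hit its cap of 50 ; 60 left.
Give Line 7 55 to hit its cap of 55 ; 5 left.
Only 5 left; Line 18 takes them to reach 5.
Total = 10×50 + 5×5 + 7×55 + 13×45 = 1495.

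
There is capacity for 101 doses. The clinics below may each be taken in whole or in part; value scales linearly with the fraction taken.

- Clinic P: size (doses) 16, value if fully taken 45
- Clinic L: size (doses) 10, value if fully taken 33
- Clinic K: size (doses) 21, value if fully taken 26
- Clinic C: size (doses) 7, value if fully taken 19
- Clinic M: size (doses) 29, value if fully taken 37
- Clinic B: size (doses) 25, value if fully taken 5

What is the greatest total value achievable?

Rank by value-to-size ratio: Clinic L 33/10≈3.3, Clinic P 45/16≈2.81, Clinic C 19/7≈2.71, Clinic M 37/29≈1.28, Clinic K 26/21≈1.24, Clinic B 5/25≈0.2.
Clinic L: take in full, 10 doses for value 33 — 91 left.
Clinic P: take in full, 16 doses for value 45 — 75 left.
Clinic C: take in full, 7 doses for value 19 — 68 left.
Clinic M: take in full, 29 doses for value 37 — 39 left.
All 21 doses of Clinic K fit (value 26) — 18 remain.
Only 18 doses remain; take 18/25 of Clinic B for value 5×18/25 = 3.6.
Total value = 163.6.

163.6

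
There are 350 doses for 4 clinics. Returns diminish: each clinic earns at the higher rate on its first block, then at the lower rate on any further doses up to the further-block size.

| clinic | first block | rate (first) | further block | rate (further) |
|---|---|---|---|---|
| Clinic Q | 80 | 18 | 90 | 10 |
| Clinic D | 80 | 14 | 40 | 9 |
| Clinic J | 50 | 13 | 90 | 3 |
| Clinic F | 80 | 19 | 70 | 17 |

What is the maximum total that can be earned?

Rank every tier by rate: Clinic F/tier1 19 > Clinic Q/tier1 18 > Clinic F/tier2 17 > Clinic D/tier1 14 > Clinic J/tier1 13 > Clinic Q/tier2 10 > Clinic D/tier2 9 > Clinic J/tier2 3.
Clinic F/tier1 (19): +80 ; 270 left.
Clinic Q/tier1 (18): +80 ; 190 left.
Fill Clinic F tier2 block (70 at 17) ; 120 left.
Clinic D tier1 at 14: fill all 80 ; 40 left.
Clinic J tier1 at 13: only 40 left, fill 40.
Total = 19×80 + 18×80 + 17×70 + 14×80 + 13×40 = 5790.

5790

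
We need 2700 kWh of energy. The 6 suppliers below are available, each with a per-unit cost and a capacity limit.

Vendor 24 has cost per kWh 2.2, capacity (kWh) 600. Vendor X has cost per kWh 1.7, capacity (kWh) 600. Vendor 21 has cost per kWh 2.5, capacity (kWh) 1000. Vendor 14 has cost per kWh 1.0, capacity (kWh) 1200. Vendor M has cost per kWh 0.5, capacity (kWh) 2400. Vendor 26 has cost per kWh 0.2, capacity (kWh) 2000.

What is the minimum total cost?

750

Fill from the cheapest supplier first.
Take 2000 from Vendor 26 at 0.2 ; need 700 more.
Vendor M at 0.5: take 700 of its 2400 ; requirement met.
Vendor 14, Vendor X, Vendor 24, Vendor 21: unused.
Cost = 2000×0.2 + 700×0.5 = 750.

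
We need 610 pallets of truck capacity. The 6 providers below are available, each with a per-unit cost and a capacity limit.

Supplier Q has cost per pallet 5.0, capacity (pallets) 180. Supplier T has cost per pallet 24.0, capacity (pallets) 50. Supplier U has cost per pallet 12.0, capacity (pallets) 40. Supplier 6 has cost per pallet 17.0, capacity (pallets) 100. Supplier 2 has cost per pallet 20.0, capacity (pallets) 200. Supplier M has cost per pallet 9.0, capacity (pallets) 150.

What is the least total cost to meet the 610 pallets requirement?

7230

Fill from the cheapest provider first.
Take 180 from Supplier Q at 5.0 — need 430 more.
Take 150 from Supplier M at 9.0 — need 280 more.
Take 40 from Supplier U at 12.0 — need 240 more.
Supplier 6 (17.0): use full 100 — 140 pallets to go.
Take 140 from Supplier 2 at 20.0 to finish.
Supplier T: unused.
Cost = 180×5.0 + 150×9.0 + 40×12.0 + 100×17.0 + 140×20.0 = 7230.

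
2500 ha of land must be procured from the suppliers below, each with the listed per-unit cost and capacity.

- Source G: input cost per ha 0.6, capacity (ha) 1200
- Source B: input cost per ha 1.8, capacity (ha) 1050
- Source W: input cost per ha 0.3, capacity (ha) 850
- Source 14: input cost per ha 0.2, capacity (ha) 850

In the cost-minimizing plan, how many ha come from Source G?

Fill from the cheapest supplier first.
Source 14 at 0.2: take all 850 ha — 1650 still needed.
Source W at 0.3: take all 850 ha — 800 still needed.
Source G (0.6): take the remaining 800 — done.
Source B: unused.

800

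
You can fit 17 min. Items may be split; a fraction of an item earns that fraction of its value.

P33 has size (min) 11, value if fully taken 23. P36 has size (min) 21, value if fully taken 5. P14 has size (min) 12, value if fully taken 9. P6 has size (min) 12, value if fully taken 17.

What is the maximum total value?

Best value per unit of size first: P33 23/11≈2.09, P6 17/12≈1.42, P14 9/12≈0.75, P36 5/21≈0.238.
P33: take in full, 11 min for value 23 ; 6 left.
Fill the last 6 min with part of P6: 6/12 of it earns 8.5.
Total value = 31.5.

31.5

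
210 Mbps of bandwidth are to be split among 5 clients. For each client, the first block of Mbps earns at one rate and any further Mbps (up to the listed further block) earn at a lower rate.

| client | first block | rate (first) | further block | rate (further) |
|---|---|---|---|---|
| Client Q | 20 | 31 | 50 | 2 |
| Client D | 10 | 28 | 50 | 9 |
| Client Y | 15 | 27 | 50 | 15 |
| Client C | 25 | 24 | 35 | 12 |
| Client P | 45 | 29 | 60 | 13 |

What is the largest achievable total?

Order all 10 blocks by rate: Client Q/tier1 31 > Client P/tier1 29 > Client D/tier1 28 > Client Y/tier1 27 > Client C/tier1 24 > Client Y/tier2 15 > Client P/tier2 13 > Client C/tier2 12 > Client D/tier2 9 > Client Q/tier2 2.
Client Q/tier1 (31): +20 — 190 left.
Client P tier1 at 29: fill all 45 — 145 left.
Client D tier1 at 28: fill all 10 — 135 left.
Fill Client Y tier1 block (15 at 27) — 120 left.
Client C/tier1 (24): +25 — 95 left.
Fill Client Y tier2 block (50 at 15) — 45 left.
45 remain; put them into Client P tier2 at 13.
Total = 31×20 + 29×45 + 28×10 + 27×15 + 24×25 + 15×50 + 13×45 = 4545.

4545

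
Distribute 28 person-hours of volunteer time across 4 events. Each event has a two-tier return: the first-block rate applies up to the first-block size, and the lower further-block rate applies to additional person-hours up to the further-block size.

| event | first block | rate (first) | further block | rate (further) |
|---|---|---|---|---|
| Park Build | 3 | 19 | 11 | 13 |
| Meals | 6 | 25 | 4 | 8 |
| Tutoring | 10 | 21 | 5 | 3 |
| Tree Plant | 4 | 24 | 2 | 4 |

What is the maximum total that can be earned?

Treat each block as its own option and order by rate: Meals/first 25 > Tree Plant/first 24 > Tutoring/first 21 > Park Build/first 19 > Park Build/second 13 > Meals/second 8 > Tree Plant/second 4 > Tutoring/second 3.
Meals first at 25: fill all 6 — 22 left.
Tree Plant/first (24): +4 — 18 left.
Fill Tutoring first block (10 at 21) — 8 left.
Park Build/first (19): +3 — 5 left.
Park Build second at 13: only 5 left, fill 5.
Total = 25×6 + 24×4 + 21×10 + 19×3 + 13×5 = 578.

578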